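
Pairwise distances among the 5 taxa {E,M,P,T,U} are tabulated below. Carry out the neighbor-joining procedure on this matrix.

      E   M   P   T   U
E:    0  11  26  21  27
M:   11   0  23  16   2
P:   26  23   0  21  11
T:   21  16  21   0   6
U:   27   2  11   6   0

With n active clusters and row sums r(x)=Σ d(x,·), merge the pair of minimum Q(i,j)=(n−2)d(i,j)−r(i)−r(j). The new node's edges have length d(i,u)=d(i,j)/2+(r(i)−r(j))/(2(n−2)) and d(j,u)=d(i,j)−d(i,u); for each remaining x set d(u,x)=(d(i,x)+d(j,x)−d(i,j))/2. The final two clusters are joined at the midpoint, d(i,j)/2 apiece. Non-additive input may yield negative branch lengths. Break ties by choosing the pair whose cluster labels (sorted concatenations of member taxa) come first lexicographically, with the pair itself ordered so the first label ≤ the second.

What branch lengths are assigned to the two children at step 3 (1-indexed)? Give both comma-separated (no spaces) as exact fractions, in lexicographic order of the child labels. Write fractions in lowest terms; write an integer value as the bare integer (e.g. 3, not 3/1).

7/4,47/4

1. join E+M (d=11, Q=-104) ⇒ EM; edges |E|=11, |M|=0
  updated: d(EM,P)=19, d(EM,T)=13, d(EM,U)=9
2. join EM+T (d=13, Q=-55) ⇒ EMT; edges |EM|=27/4, |T|=25/4
  updated: d(EMT,P)=27/2, d(EMT,U)=1
3. join EMT+P (d=27/2, Q=-51/2) ⇒ EMPT; edges |EMT|=7/4, |P|=47/4
  updated: d(EMPT,U)=-3/4
4. join EMPT+U (d=-3/4) ⇒ EMPTU; edges |EMPT|=-3/8, |U|=-3/8
final tree: ((((E:11,M:0):27/4,T:25/4):7/4,P:47/4):-3/8,U:-3/8)
total length: 147/4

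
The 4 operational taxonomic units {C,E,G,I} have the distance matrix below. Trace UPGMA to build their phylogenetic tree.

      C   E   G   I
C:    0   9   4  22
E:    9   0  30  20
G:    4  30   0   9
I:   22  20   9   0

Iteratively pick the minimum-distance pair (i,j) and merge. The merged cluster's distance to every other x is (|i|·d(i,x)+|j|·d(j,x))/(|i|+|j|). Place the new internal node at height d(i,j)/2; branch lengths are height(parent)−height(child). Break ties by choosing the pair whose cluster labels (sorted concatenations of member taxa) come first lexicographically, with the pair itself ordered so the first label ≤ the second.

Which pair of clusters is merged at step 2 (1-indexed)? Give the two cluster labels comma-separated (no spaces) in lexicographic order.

CG,I

1. join C+G (d=4) ⇒ CG; edges |C|=2, |G|=2
  updated: d(CG,E)=39/2, d(CG,I)=31/2
2. join CG+I (d=31/2) ⇒ CGI; edges |CG|=23/4, |I|=31/4
  updated: d(CGI,E)=59/3
3. join CGI+E (d=59/3) ⇒ CEGI; edges |CGI|=25/12, |E|=59/6
final tree: (((C:2,G:2):23/4,I:31/4):25/12,E:59/6)
total length: 353/12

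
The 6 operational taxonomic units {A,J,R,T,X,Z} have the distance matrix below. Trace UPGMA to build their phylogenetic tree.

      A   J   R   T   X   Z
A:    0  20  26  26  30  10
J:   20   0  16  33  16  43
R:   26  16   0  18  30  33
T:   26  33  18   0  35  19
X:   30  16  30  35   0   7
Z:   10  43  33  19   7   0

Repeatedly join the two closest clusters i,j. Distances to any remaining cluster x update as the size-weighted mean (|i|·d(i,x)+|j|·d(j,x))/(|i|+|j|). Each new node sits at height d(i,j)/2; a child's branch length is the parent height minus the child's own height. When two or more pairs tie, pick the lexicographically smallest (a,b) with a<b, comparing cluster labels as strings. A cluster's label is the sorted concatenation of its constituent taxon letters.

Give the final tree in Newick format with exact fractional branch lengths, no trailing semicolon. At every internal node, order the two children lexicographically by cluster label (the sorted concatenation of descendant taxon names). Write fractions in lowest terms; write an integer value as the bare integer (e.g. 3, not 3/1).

((A:10,(X:7/2,Z:7/2):13/2):34/9,((J:8,R:8):19/4,T:51/4):37/36)

step 1: merge (X,Z) at d=7; branch lengths X→7/2, Z→7/2; new cluster XZ
  updated: d(A,XZ)=20, d(J,XZ)=59/2, d(R,XZ)=63/2, d(T,XZ)=27
step 2: merge (J,R) at d=16; branch lengths J→8, R→8; new cluster JR
  updated: d(A,JR)=23, d(JR,T)=51/2, d(JR,XZ)=61/2
step 3: merge (A,XZ) at d=20; branch lengths A→10, XZ→13/2; new cluster AXZ
  updated: d(AXZ,JR)=28, d(AXZ,T)=80/3
step 4: merge (JR,T) at d=51/2; branch lengths JR→19/4, T→51/4; new cluster JRT
  updated: d(AXZ,JRT)=248/9
step 5: merge (AXZ,JRT) at d=248/9; branch lengths AXZ→34/9, JRT→37/36; new cluster AJRTXZ
final tree: ((A:10,(X:7/2,Z:7/2):13/2):34/9,((J:8,R:8):19/4,T:51/4):37/36)
total length: 2225/36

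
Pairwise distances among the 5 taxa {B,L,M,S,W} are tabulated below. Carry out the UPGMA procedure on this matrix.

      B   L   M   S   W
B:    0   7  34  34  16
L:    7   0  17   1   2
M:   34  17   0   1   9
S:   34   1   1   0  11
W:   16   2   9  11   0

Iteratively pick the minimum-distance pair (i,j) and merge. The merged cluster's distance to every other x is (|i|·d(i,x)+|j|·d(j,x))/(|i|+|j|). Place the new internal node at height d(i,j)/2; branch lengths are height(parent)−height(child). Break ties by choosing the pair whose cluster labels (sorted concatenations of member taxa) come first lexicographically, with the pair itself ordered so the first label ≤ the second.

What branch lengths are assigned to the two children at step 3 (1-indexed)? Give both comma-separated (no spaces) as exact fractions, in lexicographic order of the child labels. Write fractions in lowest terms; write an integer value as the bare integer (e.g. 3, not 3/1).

5/4,9/2

1. join L+S (d=1) ⇒ LS; edges |L|=1/2, |S|=1/2
  updated: d(B,LS)=41/2, d(LS,M)=9, d(LS,W)=13/2
2. join LS+W (d=13/2) ⇒ LSW; edges |LS|=11/4, |W|=13/4
  updated: d(B,LSW)=19, d(LSW,M)=9
3. join LSW+M (d=9) ⇒ LMSW; edges |LSW|=5/4, |M|=9/2
  updated: d(B,LMSW)=91/4
4. join B+LMSW (d=91/4) ⇒ BLMSW; edges |B|=91/8, |LMSW|=55/8
final tree: (B:91/8,(((L:1/2,S:1/2):11/4,W:13/4):5/4,M:9/2):55/8)
total length: 31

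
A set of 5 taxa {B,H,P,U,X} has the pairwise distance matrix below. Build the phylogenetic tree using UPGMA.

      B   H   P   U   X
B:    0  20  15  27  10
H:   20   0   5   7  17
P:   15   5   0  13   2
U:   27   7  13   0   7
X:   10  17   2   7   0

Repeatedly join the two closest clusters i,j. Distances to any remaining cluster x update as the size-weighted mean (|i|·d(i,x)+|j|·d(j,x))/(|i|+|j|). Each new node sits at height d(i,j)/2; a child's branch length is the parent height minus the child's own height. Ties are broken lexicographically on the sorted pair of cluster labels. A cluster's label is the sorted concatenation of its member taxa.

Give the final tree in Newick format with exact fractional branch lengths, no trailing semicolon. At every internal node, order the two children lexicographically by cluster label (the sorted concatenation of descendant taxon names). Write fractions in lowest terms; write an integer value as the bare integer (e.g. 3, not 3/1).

step 1: merge (P,X) at d=2; branch lengths P→1, X→1; new cluster PX
  updated: d(B,PX)=25/2, d(H,PX)=11, d(PX,U)=10
step 2: merge (H,U) at d=7; branch lengths H→7/2, U→7/2; new cluster HU
  updated: d(B,HU)=47/2, d(HU,PX)=21/2
step 3: merge (HU,PX) at d=21/2; branch lengths HU→7/4, PX→17/4; new cluster HPUX
  updated: d(B,HPUX)=18
step 4: merge (B,HPUX) at d=18; branch lengths B→9, HPUX→15/4; new cluster BHPUX
final tree: (B:9,((H:7/2,U:7/2):7/4,(P:1,X:1):17/4):15/4)
total length: 111/4

(B:9,((H:7/2,U:7/2):7/4,(P:1,X:1):17/4):15/4)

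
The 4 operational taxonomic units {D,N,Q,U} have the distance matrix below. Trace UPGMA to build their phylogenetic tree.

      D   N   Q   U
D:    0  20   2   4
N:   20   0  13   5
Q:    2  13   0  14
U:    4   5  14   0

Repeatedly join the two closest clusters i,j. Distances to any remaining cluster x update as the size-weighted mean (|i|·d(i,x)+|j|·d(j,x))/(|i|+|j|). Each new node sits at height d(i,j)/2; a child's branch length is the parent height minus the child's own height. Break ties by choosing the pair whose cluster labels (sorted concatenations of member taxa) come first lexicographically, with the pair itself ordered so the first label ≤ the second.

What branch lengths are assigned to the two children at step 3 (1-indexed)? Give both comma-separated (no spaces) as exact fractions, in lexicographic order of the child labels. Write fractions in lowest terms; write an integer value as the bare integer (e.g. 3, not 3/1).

43/8,31/8

step 1: merge (D,Q) at d=2; branch lengths D→1, Q→1; new cluster DQ
  updated: d(DQ,N)=33/2, d(DQ,U)=9
step 2: merge (N,U) at d=5; branch lengths N→5/2, U→5/2; new cluster NU
  updated: d(DQ,NU)=51/4
step 3: merge (DQ,NU) at d=51/4; branch lengths DQ→43/8, NU→31/8; new cluster DNQU
final tree: ((D:1,Q:1):43/8,(N:5/2,U:5/2):31/8)
total length: 65/4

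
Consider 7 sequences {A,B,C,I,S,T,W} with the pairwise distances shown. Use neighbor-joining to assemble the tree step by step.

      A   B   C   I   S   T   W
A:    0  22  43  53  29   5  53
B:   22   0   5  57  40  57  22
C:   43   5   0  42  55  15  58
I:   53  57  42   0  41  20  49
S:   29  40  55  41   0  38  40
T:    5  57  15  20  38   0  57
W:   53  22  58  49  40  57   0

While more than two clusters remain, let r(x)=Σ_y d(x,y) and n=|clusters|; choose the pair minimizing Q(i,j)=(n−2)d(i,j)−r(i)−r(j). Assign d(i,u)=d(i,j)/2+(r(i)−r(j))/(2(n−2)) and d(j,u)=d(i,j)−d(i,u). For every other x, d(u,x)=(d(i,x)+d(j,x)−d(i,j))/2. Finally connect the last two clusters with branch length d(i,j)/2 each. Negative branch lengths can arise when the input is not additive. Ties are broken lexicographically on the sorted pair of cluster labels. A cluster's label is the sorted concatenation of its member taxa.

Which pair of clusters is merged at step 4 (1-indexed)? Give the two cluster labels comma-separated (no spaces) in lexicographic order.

AT,I

step 1: merge (B,C) at d=5, Q=-396; branch lengths B→1, C→4; new cluster BC
  updated: d(A,BC)=30, d(BC,I)=47, d(BC,S)=45, d(BC,T)=67/2, d(BC,W)=75/2
step 2: merge (A,T) at d=5, Q=-607/2; branch lengths A→73/16, T→7/16; new cluster AT
  updated: d(AT,BC)=117/4, d(AT,I)=34, d(AT,S)=31, d(AT,W)=105/2
step 3: merge (BC,W) at d=75/2, Q=-901/4; branch lengths BC→123/8, W→177/8; new cluster BCW
  updated: d(AT,BCW)=177/8, d(BCW,I)=117/4, d(BCW,S)=95/4
step 4: merge (AT,I) at d=34, Q=-987/8; branch lengths AT→407/32, I→681/32; new cluster AIT
  updated: d(AIT,BCW)=139/16, d(AIT,S)=19
step 5: merge (AIT,BCW) at d=139/16, Q=-823/16; branch lengths AIT→63/32, BCW→215/32; new cluster ABCITW
  updated: d(ABCITW,S)=545/32
step 6: merge (ABCITW,S) at d=545/32; branch lengths ABCITW→545/64, S→545/64; new cluster ABCISTW
final tree: ((((A:73/16,T:7/16):407/32,I:681/32):63/32,((B:1,C:4):123/8,W:177/8):215/32):545/64,S:545/64)
total length: 3431/32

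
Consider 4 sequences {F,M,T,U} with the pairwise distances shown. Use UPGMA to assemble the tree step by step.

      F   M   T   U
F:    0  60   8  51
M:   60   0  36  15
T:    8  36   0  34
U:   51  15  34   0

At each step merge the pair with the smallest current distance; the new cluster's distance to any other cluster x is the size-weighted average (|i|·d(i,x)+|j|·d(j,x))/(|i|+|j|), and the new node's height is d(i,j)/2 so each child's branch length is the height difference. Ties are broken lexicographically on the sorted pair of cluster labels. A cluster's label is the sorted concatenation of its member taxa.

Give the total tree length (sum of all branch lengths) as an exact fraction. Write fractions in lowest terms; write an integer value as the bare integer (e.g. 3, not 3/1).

227/4

iteration 1: select F,T (d=8); attach at lengths (4, 4); label the merged cluster FT
  updated: d(FT,M)=48, d(FT,U)=85/2
iteration 2: select M,U (d=15); attach at lengths (15/2, 15/2); label the merged cluster MU
  updated: d(FT,MU)=181/4
iteration 3: select FT,MU (d=181/4); attach at lengths (149/8, 121/8); label the merged cluster FMTU
final tree: ((F:4,T:4):149/8,(M:15/2,U:15/2):121/8)
total length: 227/4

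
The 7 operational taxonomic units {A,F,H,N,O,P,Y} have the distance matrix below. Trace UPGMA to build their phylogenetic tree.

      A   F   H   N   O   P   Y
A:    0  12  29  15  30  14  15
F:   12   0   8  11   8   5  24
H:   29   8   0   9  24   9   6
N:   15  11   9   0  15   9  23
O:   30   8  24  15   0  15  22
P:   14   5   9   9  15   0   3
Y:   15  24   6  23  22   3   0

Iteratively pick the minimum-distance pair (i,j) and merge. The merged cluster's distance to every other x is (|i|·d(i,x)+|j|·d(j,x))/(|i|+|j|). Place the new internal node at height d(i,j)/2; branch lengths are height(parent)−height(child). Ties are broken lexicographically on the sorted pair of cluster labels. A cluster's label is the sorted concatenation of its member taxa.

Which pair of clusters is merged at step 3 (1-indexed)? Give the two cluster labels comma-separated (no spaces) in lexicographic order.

step 1: merge (P,Y) at d=3; branch lengths P→3/2, Y→3/2; new cluster PY
  updated: d(A,PY)=29/2, d(F,PY)=29/2, d(H,PY)=15/2, d(N,PY)=16, d(O,PY)=37/2
step 2: merge (H,PY) at d=15/2; branch lengths H→15/4, PY→9/4; new cluster HPY
  updated: d(A,HPY)=58/3, d(F,HPY)=37/3, d(HPY,N)=41/3, d(HPY,O)=61/3
step 3: merge (F,O) at d=8; branch lengths F→4, O→4; new cluster FO
  updated: d(A,FO)=21, d(FO,HPY)=49/3, d(FO,N)=13
step 4: merge (FO,N) at d=13; branch lengths FO→5/2, N→13/2; new cluster FNO
  updated: d(A,FNO)=19, d(FNO,HPY)=139/9
step 5: merge (FNO,HPY) at d=139/9; branch lengths FNO→11/9, HPY→143/36; new cluster FHNOPY
  updated: d(A,FHNOPY)=115/6
step 6: merge (A,FHNOPY) at d=115/6; branch lengths A→115/12, FHNOPY→67/36; new cluster AFHNOPY
final tree: (A:115/12,(((F:4,O:4):5/2,N:13/2):11/9,(H:15/4,(P:3/2,Y:3/2):9/4):143/36):67/36)
total length: 1535/36

F,O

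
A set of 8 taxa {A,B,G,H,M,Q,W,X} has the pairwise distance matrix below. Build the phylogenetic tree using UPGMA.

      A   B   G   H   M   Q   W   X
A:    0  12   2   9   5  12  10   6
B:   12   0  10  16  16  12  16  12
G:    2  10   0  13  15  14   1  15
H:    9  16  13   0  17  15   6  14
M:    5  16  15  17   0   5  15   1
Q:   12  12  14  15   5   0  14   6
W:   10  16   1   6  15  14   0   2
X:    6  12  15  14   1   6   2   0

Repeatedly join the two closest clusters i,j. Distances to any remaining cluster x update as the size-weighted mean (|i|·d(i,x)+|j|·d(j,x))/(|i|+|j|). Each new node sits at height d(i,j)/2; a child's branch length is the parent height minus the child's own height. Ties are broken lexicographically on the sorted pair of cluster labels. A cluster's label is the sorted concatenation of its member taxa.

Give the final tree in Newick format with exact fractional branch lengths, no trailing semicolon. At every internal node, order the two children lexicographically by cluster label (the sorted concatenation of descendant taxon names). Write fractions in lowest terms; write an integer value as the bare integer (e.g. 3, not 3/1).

step 1: merge (G,W) at d=1; branch lengths G→1/2, W→1/2; new cluster GW
  updated: d(A,GW)=6, d(B,GW)=13, d(GW,H)=19/2, d(GW,M)=15, d(GW,Q)=14, d(GW,X)=17/2
step 2: merge (M,X) at d=1; branch lengths M→1/2, X→1/2; new cluster MX
  updated: d(A,MX)=11/2, d(B,MX)=14, d(GW,MX)=47/4, d(H,MX)=31/2, d(MX,Q)=11/2
step 3: merge (A,MX) at d=11/2; branch lengths A→11/4, MX→9/4; new cluster AMX
  updated: d(AMX,B)=40/3, d(AMX,GW)=59/6, d(AMX,H)=40/3, d(AMX,Q)=23/3
step 4: merge (AMX,Q) at d=23/3; branch lengths AMX→13/12, Q→23/6; new cluster AMQX
  updated: d(AMQX,B)=13, d(AMQX,GW)=87/8, d(AMQX,H)=55/4
step 5: merge (GW,H) at d=19/2; branch lengths GW→17/4, H→19/4; new cluster GHW
  updated: d(AMQX,GHW)=71/6, d(B,GHW)=14
step 6: merge (AMQX,GHW) at d=71/6; branch lengths AMQX→25/12, GHW→7/6; new cluster AGHMQWX
  updated: d(AGHMQWX,B)=94/7
step 7: merge (AGHMQWX,B) at d=94/7; branch lengths AGHMQWX→67/84, B→47/7; new cluster ABGHMQWX
final tree: ((((A:11/4,(M:1/2,X:1/2):9/4):13/12,Q:23/6):25/12,((G:1/2,W:1/2):17/4,H:19/4):7/6):67/84,B:47/7)
total length: 887/28

((((A:11/4,(M:1/2,X:1/2):9/4):13/12,Q:23/6):25/12,((G:1/2,W:1/2):17/4,H:19/4):7/6):67/84,B:47/7)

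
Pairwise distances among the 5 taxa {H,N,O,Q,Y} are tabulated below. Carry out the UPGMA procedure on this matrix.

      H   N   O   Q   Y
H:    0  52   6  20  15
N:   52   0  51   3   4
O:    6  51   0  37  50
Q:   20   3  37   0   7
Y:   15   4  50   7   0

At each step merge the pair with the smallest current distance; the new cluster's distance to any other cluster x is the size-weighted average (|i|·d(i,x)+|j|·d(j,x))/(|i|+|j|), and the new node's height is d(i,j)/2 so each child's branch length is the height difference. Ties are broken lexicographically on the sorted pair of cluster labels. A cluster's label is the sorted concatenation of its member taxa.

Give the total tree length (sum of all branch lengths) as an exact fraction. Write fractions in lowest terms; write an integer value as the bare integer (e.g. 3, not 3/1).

step 1: merge (N,Q) at d=3; branch lengths N→3/2, Q→3/2; new cluster NQ
  updated: d(H,NQ)=36, d(NQ,O)=44, d(NQ,Y)=11/2
step 2: merge (NQ,Y) at d=11/2; branch lengths NQ→5/4, Y→11/4; new cluster NQY
  updated: d(H,NQY)=29, d(NQY,O)=46
step 3: merge (H,O) at d=6; branch lengths H→3, O→3; new cluster HO
  updated: d(HO,NQY)=75/2
step 4: merge (HO,NQY) at d=75/2; branch lengths HO→63/4, NQY→16; new cluster HNOQY
final tree: ((H:3,O:3):63/4,((N:3/2,Q:3/2):5/4,Y:11/4):16)
total length: 179/4

179/4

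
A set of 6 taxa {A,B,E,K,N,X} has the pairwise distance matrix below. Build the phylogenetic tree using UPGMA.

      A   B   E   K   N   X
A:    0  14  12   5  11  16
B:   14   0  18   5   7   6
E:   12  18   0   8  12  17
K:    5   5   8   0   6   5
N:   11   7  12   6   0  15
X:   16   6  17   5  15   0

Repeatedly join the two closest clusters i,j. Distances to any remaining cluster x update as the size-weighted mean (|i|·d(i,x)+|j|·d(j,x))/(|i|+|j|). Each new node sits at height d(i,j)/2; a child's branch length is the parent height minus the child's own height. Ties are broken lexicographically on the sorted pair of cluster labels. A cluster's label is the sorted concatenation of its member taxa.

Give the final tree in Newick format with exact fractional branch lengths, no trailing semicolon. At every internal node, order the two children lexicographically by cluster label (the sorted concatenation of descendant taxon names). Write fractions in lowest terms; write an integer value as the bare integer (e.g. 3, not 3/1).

((((A:5/2,K:5/2):7/4,N:17/4):11/12,(B:3,X:3):13/6):23/15,E:67/10)

step 1: merge (A,K) at d=5; branch lengths A→5/2, K→5/2; new cluster AK
  updated: d(AK,B)=19/2, d(AK,E)=10, d(AK,N)=17/2, d(AK,X)=21/2
step 2: merge (B,X) at d=6; branch lengths B→3, X→3; new cluster BX
  updated: d(AK,BX)=10, d(BX,E)=35/2, d(BX,N)=11
step 3: merge (AK,N) at d=17/2; branch lengths AK→7/4, N→17/4; new cluster AKN
  updated: d(AKN,BX)=31/3, d(AKN,E)=32/3
step 4: merge (AKN,BX) at d=31/3; branch lengths AKN→11/12, BX→13/6; new cluster ABKNX
  updated: d(ABKNX,E)=67/5
step 5: merge (ABKNX,E) at d=67/5; branch lengths ABKNX→23/15, E→67/10; new cluster ABEKNX
final tree: ((((A:5/2,K:5/2):7/4,N:17/4):11/12,(B:3,X:3):13/6):23/15,E:67/10)
total length: 1699/60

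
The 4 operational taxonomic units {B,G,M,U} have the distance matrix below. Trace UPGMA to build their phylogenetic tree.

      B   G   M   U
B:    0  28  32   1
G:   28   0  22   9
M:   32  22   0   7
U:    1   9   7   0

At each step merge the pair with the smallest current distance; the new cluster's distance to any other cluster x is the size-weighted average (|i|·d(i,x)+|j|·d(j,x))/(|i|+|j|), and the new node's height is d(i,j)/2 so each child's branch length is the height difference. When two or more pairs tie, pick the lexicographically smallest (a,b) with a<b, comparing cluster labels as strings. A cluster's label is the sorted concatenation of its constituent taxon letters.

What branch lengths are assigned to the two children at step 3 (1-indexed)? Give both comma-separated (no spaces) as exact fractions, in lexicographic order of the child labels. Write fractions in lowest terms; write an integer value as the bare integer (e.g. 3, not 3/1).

step 1: merge (B,U) at d=1; branch lengths B→1/2, U→1/2; new cluster BU
  updated: d(BU,G)=37/2, d(BU,M)=39/2
step 2: merge (BU,G) at d=37/2; branch lengths BU→35/4, G→37/4; new cluster BGU
  updated: d(BGU,M)=61/3
step 3: merge (BGU,M) at d=61/3; branch lengths BGU→11/12, M→61/6; new cluster BGMU
final tree: (((B:1/2,U:1/2):35/4,G:37/4):11/12,M:61/6)
total length: 361/12

11/12,61/6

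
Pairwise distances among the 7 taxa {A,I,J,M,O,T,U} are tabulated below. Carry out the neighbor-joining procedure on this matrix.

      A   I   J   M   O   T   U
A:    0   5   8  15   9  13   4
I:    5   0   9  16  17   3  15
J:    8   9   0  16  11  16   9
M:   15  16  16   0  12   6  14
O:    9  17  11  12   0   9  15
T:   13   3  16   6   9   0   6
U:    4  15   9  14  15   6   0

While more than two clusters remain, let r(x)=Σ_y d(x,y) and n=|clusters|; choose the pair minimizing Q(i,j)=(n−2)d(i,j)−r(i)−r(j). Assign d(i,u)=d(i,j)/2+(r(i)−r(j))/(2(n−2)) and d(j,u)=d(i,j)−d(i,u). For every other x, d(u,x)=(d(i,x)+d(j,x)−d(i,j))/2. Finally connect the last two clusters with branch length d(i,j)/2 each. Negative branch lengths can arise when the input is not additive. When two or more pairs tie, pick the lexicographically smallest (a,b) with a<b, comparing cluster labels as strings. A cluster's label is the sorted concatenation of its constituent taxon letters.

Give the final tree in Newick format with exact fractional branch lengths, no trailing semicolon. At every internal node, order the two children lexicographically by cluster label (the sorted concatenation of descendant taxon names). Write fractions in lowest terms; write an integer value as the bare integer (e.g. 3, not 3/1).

1. join I+T (d=3, Q=-103) ⇒ IT; edges |I|=27/10, |T|=3/10
  updated: d(A,IT)=15/2, d(IT,J)=11, d(IT,M)=19/2, d(IT,O)=23/2, d(IT,U)=9
2. join A+U (d=4, Q=-157/2) ⇒ AU; edges |A|=17/16, |U|=47/16
  updated: d(AU,IT)=25/4, d(AU,J)=13/2, d(AU,M)=25/2, d(AU,O)=10
3. join AU+J (d=13/2, Q=-241/4) ⇒ AJU; edges |AU|=41/24, |J|=115/24
  updated: d(AJU,IT)=43/8, d(AJU,M)=11, d(AJU,O)=29/4
4. join AJU+O (d=29/4, Q=-319/8) ⇒ AJOU; edges |AJU|=59/32, |O|=173/32
  updated: d(AJOU,IT)=77/16, d(AJOU,M)=63/8
5. join AJOU+IT (d=77/16, Q=-355/16) ⇒ AIJOTU; edges |AJOU|=51/32, |IT|=103/32
  updated: d(AIJOTU,M)=201/32
6. join AIJOTU+M (d=201/32) ⇒ AIJMOTU; edges |AIJOTU|=201/64, |M|=201/64
final tree: (((((A:17/16,U:47/16):41/24,J:115/24):59/32,O:173/32):51/32,(I:27/10,T:3/10):103/32):201/64,M:201/64)
total length: 1019/32

(((((A:17/16,U:47/16):41/24,J:115/24):59/32,O:173/32):51/32,(I:27/10,T:3/10):103/32):201/64,M:201/64)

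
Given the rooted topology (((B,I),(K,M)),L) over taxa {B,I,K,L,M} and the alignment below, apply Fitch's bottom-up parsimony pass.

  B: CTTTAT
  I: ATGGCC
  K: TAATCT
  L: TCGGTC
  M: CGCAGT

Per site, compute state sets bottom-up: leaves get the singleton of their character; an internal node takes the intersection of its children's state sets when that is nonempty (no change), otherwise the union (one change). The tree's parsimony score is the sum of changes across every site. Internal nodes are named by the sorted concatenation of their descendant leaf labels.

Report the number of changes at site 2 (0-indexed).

3

site 0, node BI: B={C} ∪ I={A} → {A,C} (+1)
site 0, node KM: K={T} ∪ M={C} → {C,T} (+1)
site 0, node BIKM: BI={A,C} ∩ KM={C,T} → {C} (+0)
site 0, node BIKLM: BIKM={C} ∪ L={T} → {C,T} (+1)
site 1, node BI: B={T} ∩ I={T} → {T} (+0)
site 1, node KM: K={A} ∪ M={G} → {A,G} (+1)
site 1, node BIKM: BI={T} ∪ KM={A,G} → {A,G,T} (+1)
site 1, node BIKLM: BIKM={A,G,T} ∪ L={C} → {A,C,G,T} (+1)
site 2, node BI: B={T} ∪ I={G} → {G,T} (+1)
site 2, node KM: K={A} ∪ M={C} → {A,C} (+1)
site 2, node BIKM: BI={G,T} ∪ KM={A,C} → {A,C,G,T} (+1)
site 2, node BIKLM: BIKM={A,C,G,T} ∩ L={G} → {G} (+0)
site 3, node BI: B={T} ∪ I={G} → {G,T} (+1)
site 3, node KM: K={T} ∪ M={A} → {A,T} (+1)
site 3, node BIKM: BI={G,T} ∩ KM={A,T} → {T} (+0)
site 3, node BIKLM: BIKM={T} ∪ L={G} → {G,T} (+1)
site 4, node BI: B={A} ∪ I={C} → {A,C} (+1)
site 4, node KM: K={C} ∪ M={G} → {C,G} (+1)
site 4, node BIKM: BI={A,C} ∩ KM={C,G} → {C} (+0)
site 4, node BIKLM: BIKM={C} ∪ L={T} → {C,T} (+1)
site 5, node BI: B={T} ∪ I={C} → {C,T} (+1)
site 5, node KM: K={T} ∩ M={T} → {T} (+0)
site 5, node BIKM: BI={C,T} ∩ KM={T} → {T} (+0)
site 5, node BIKLM: BIKM={T} ∪ L={C} → {C,T} (+1)
per-site changes: [3, 3, 3, 3, 3, 2]; total = 17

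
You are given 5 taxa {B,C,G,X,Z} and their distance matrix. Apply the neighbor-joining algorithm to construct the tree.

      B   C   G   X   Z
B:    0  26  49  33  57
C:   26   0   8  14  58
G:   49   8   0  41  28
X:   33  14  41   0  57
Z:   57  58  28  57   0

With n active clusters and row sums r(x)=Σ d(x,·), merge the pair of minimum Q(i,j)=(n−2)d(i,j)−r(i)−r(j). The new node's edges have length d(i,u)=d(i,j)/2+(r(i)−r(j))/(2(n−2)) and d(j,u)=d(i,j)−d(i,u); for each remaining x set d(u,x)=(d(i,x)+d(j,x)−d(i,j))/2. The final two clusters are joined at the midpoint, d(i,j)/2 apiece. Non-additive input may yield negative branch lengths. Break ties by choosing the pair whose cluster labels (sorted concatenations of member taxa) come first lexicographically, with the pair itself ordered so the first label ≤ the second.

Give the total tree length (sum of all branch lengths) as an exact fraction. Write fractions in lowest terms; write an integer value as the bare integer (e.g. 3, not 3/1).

1. join G+Z (d=28, Q=-242) ⇒ GZ; edges |G|=5/3, |Z|=79/3
  updated: d(B,GZ)=39, d(C,GZ)=19, d(GZ,X)=35
2. join B+X (d=33, Q=-114) ⇒ BX; edges |B|=41/2, |X|=25/2
  updated: d(BX,C)=7/2, d(BX,GZ)=41/2
3. join BX+C (d=7/2, Q=-43) ⇒ BCX; edges |BX|=5/2, |C|=1
  updated: d(BCX,GZ)=18
4. join BCX+GZ (d=18) ⇒ BCGXZ; edges |BCX|=9, |GZ|=9
final tree: (((B:41/2,X:25/2):5/2,C:1):9,(G:5/3,Z:79/3):9)
total length: 165/2

165/2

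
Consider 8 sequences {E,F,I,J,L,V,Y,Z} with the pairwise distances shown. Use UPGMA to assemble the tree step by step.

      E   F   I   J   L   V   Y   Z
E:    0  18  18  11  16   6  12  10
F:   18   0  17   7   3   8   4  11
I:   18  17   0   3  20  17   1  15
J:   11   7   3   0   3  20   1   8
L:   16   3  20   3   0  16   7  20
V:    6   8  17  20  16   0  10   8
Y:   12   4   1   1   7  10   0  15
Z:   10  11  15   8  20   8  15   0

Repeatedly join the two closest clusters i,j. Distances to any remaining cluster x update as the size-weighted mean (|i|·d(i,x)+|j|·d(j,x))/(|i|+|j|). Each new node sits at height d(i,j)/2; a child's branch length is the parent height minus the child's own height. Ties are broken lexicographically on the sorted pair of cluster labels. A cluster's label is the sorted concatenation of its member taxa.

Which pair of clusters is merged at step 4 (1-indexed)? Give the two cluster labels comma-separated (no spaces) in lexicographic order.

step 1: merge (I,Y) at d=1; branch lengths I→1/2, Y→1/2; new cluster IY
  updated: d(E,IY)=15, d(F,IY)=21/2, d(IY,J)=2, d(IY,L)=27/2, d(IY,V)=27/2, d(IY,Z)=15
step 2: merge (IY,J) at d=2; branch lengths IY→1/2, J→1; new cluster IJY
  updated: d(E,IJY)=41/3, d(F,IJY)=28/3, d(IJY,L)=10, d(IJY,V)=47/3, d(IJY,Z)=38/3
step 3: merge (F,L) at d=3; branch lengths F→3/2, L→3/2; new cluster FL
  updated: d(E,FL)=17, d(FL,IJY)=29/3, d(FL,V)=12, d(FL,Z)=31/2
step 4: merge (E,V) at d=6; branch lengths E→3, V→3; new cluster EV
  updated: d(EV,FL)=29/2, d(EV,IJY)=44/3, d(EV,Z)=9
step 5: merge (EV,Z) at d=9; branch lengths EV→3/2, Z→9/2; new cluster EVZ
  updated: d(EVZ,FL)=89/6, d(EVZ,IJY)=14
step 6: merge (FL,IJY) at d=29/3; branch lengths FL→10/3, IJY→23/6; new cluster FIJLY
  updated: d(EVZ,FIJLY)=43/3
step 7: merge (EVZ,FIJLY) at d=43/3; branch lengths EVZ→8/3, FIJLY→7/3; new cluster EFIJLVYZ
final tree: (((E:3,V:3):3/2,Z:9/2):8/3,((F:3/2,L:3/2):10/3,((I:1/2,Y:1/2):1/2,J:1):23/6):7/3)
total length: 89/3

E,V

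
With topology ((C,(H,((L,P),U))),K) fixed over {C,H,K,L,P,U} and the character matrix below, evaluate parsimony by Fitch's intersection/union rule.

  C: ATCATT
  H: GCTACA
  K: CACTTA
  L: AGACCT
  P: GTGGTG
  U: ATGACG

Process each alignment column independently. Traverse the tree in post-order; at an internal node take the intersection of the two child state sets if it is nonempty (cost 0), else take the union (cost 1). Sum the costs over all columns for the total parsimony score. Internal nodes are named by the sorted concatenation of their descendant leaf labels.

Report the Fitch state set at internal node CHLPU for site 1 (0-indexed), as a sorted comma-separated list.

T

LP@0: {A} ∪ {G} = {A,G} (union, +1)
LPU@0: {A,G} ∩ {A} = {A} (intersection, +0)
HLPU@0: {G} ∪ {A} = {A,G} (union, +1)
CHLPU@0: {A} ∩ {A,G} = {A} (intersection, +0)
CHKLPU@0: {A} ∪ {C} = {A,C} (union, +1)
LP@1: {G} ∪ {T} = {G,T} (union, +1)
LPU@1: {G,T} ∩ {T} = {T} (intersection, +0)
HLPU@1: {C} ∪ {T} = {C,T} (union, +1)
CHLPU@1: {T} ∩ {C,T} = {T} (intersection, +0)
CHKLPU@1: {T} ∪ {A} = {A,T} (union, +1)
LP@2: {A} ∪ {G} = {A,G} (union, +1)
LPU@2: {A,G} ∩ {G} = {G} (intersection, +0)
HLPU@2: {T} ∪ {G} = {G,T} (union, +1)
CHLPU@2: {C} ∪ {G,T} = {C,G,T} (union, +1)
CHKLPU@2: {C,G,T} ∩ {C} = {C} (intersection, +0)
LP@3: {C} ∪ {G} = {C,G} (union, +1)
LPU@3: {C,G} ∪ {A} = {A,C,G} (union, +1)
HLPU@3: {A} ∩ {A,C,G} = {A} (intersection, +0)
CHLPU@3: {A} ∩ {A} = {A} (intersection, +0)
CHKLPU@3: {A} ∪ {T} = {A,T} (union, +1)
LP@4: {C} ∪ {T} = {C,T} (union, +1)
LPU@4: {C,T} ∩ {C} = {C} (intersection, +0)
HLPU@4: {C} ∩ {C} = {C} (intersection, +0)
CHLPU@4: {T} ∪ {C} = {C,T} (union, +1)
CHKLPU@4: {C,T} ∩ {T} = {T} (intersection, +0)
LP@5: {T} ∪ {G} = {G,T} (union, +1)
LPU@5: {G,T} ∩ {G} = {G} (intersection, +0)
HLPU@5: {A} ∪ {G} = {A,G} (union, +1)
CHLPU@5: {T} ∪ {A,G} = {A,G,T} (union, +1)
CHKLPU@5: {A,G,T} ∩ {A} = {A} (intersection, +0)
per-site changes: [3, 3, 3, 3, 2, 3]; total = 17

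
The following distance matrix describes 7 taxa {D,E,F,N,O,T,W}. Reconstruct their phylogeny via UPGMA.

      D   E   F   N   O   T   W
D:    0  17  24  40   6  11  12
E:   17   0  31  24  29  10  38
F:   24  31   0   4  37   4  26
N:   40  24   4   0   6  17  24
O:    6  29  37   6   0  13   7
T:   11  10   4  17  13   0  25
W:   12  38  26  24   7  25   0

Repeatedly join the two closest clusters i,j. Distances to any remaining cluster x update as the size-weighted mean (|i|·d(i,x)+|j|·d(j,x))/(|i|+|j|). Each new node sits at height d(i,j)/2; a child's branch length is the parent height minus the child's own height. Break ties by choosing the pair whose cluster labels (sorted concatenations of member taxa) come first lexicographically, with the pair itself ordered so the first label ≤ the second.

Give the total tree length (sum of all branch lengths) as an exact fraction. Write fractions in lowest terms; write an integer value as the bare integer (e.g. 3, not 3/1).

step 1: merge (F,N) at d=4; branch lengths F→2, N→2; new cluster FN
  updated: d(D,FN)=32, d(E,FN)=55/2, d(FN,O)=43/2, d(FN,T)=21/2, d(FN,W)=25
step 2: merge (D,O) at d=6; branch lengths D→3, O→3; new cluster DO
  updated: d(DO,E)=23, d(DO,FN)=107/4, d(DO,T)=12, d(DO,W)=19/2
step 3: merge (DO,W) at d=19/2; branch lengths DO→7/4, W→19/4; new cluster DOW
  updated: d(DOW,E)=28, d(DOW,FN)=157/6, d(DOW,T)=49/3
step 4: merge (E,T) at d=10; branch lengths E→5, T→5; new cluster ET
  updated: d(DOW,ET)=133/6, d(ET,FN)=19
step 5: merge (ET,FN) at d=19; branch lengths ET→9/2, FN→15/2; new cluster EFNT
  updated: d(DOW,EFNT)=145/6
step 6: merge (DOW,EFNT) at d=145/6; branch lengths DOW→22/3, EFNT→31/12; new cluster DEFNOTW
final tree: (((D:3,O:3):7/4,W:19/4):22/3,((E:5,T:5):9/2,(F:2,N:2):15/2):31/12)
total length: 581/12

581/12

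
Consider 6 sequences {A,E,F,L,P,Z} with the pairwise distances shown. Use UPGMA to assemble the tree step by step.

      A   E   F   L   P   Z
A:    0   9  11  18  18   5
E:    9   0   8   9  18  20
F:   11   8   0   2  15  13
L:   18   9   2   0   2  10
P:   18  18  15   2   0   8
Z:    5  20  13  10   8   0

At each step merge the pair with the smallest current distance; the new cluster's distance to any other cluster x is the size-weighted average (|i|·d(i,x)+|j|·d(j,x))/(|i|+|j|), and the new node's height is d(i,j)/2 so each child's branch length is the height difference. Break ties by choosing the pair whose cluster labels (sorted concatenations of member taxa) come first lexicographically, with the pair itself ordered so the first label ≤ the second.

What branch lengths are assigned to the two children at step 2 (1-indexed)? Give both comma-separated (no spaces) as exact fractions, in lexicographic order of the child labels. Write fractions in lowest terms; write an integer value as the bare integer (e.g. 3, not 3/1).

5/2,5/2

step 1: merge (F,L) at d=2; branch lengths F→1, L→1; new cluster FL
  updated: d(A,FL)=29/2, d(E,FL)=17/2, d(FL,P)=17/2, d(FL,Z)=23/2
step 2: merge (A,Z) at d=5; branch lengths A→5/2, Z→5/2; new cluster AZ
  updated: d(AZ,E)=29/2, d(AZ,FL)=13, d(AZ,P)=13
step 3: merge (E,FL) at d=17/2; branch lengths E→17/4, FL→13/4; new cluster EFL
  updated: d(AZ,EFL)=27/2, d(EFL,P)=35/3
step 4: merge (EFL,P) at d=35/3; branch lengths EFL→19/12, P→35/6; new cluster EFLP
  updated: d(AZ,EFLP)=107/8
step 5: merge (AZ,EFLP) at d=107/8; branch lengths AZ→67/16, EFLP→41/48; new cluster AEFLPZ
final tree: ((A:5/2,Z:5/2):67/16,((E:17/4,(F:1,L:1):13/4):19/12,P:35/6):41/48)
total length: 647/24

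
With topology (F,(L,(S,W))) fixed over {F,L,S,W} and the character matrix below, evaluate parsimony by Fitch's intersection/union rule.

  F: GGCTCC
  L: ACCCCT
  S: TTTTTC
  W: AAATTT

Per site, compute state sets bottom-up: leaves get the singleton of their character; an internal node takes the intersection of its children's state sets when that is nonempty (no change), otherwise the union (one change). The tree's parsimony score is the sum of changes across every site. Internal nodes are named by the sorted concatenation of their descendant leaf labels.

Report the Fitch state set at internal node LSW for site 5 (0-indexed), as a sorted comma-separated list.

site 0, node SW: S={T} ∪ W={A} → {A,T} (+1)
site 0, node LSW: L={A} ∩ SW={A,T} → {A} (+0)
site 0, node FLSW: F={G} ∪ LSW={A} → {A,G} (+1)
site 1, node SW: S={T} ∪ W={A} → {A,T} (+1)
site 1, node LSW: L={C} ∪ SW={A,T} → {A,C,T} (+1)
site 1, node FLSW: F={G} ∪ LSW={A,C,T} → {A,C,G,T} (+1)
site 2, node SW: S={T} ∪ W={A} → {A,T} (+1)
site 2, node LSW: L={C} ∪ SW={A,T} → {A,C,T} (+1)
site 2, node FLSW: F={C} ∩ LSW={A,C,T} → {C} (+0)
site 3, node SW: S={T} ∩ W={T} → {T} (+0)
site 3, node LSW: L={C} ∪ SW={T} → {C,T} (+1)
site 3, node FLSW: F={T} ∩ LSW={C,T} → {T} (+0)
site 4, node SW: S={T} ∩ W={T} → {T} (+0)
site 4, node LSW: L={C} ∪ SW={T} → {C,T} (+1)
site 4, node FLSW: F={C} ∩ LSW={C,T} → {C} (+0)
site 5, node SW: S={C} ∪ W={T} → {C,T} (+1)
site 5, node LSW: L={T} ∩ SW={C,T} → {T} (+0)
site 5, node FLSW: F={C} ∪ LSW={T} → {C,T} (+1)
per-site changes: [2, 3, 2, 1, 1, 2]; total = 11

T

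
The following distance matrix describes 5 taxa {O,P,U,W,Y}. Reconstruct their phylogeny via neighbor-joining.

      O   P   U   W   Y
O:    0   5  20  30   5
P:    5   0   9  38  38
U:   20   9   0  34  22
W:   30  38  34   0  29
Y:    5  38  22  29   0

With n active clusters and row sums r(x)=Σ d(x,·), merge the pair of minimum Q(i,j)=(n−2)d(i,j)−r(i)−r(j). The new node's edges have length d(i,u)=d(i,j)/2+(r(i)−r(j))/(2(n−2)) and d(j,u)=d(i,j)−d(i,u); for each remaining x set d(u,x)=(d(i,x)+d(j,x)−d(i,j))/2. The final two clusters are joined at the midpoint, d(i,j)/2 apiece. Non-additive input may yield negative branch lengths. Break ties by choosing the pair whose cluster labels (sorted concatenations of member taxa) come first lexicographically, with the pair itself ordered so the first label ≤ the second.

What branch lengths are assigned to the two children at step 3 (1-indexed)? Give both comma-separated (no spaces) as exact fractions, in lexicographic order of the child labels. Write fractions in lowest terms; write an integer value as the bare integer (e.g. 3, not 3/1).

39/8,75/8

1. join P+U (d=9, Q=-148) ⇒ PU; edges |P|=16/3, |U|=11/3
  updated: d(O,PU)=8, d(PU,W)=63/2, d(PU,Y)=51/2
2. join O+Y (d=5, Q=-185/2) ⇒ OY; edges |O|=-13/8, |Y|=53/8
  updated: d(OY,PU)=57/4, d(OY,W)=27
3. join OY+PU (d=57/4, Q=-291/4) ⇒ OPUY; edges |OY|=39/8, |PU|=75/8
  updated: d(OPUY,W)=177/8
4. join OPUY+W (d=177/8) ⇒ OPUWY; edges |OPUY|=177/16, |W|=177/16
final tree: (((O:-13/8,Y:53/8):39/8,(P:16/3,U:11/3):75/8):177/16,W:177/16)
total length: 403/8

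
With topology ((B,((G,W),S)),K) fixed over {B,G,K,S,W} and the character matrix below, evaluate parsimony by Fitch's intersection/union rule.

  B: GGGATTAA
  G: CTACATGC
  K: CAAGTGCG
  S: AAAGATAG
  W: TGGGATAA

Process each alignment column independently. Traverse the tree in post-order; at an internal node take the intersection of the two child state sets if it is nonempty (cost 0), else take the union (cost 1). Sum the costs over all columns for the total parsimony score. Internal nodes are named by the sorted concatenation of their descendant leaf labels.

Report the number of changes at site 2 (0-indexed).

2

site 0, node GW: G={C} ∪ W={T} → {C,T} (+1)
site 0, node GSW: GW={C,T} ∪ S={A} → {A,C,T} (+1)
site 0, node BGSW: B={G} ∪ GSW={A,C,T} → {A,C,G,T} (+1)
site 0, node BGKSW: BGSW={A,C,G,T} ∩ K={C} → {C} (+0)
site 1, node GW: G={T} ∪ W={G} → {G,T} (+1)
site 1, node GSW: GW={G,T} ∪ S={A} → {A,G,T} (+1)
site 1, node BGSW: B={G} ∩ GSW={A,G,T} → {G} (+0)
site 1, node BGKSW: BGSW={G} ∪ K={A} → {A,G} (+1)
site 2, node GW: G={A} ∪ W={G} → {A,G} (+1)
site 2, node GSW: GW={A,G} ∩ S={A} → {A} (+0)
site 2, node BGSW: B={G} ∪ GSW={A} → {A,G} (+1)
site 2, node BGKSW: BGSW={A,G} ∩ K={A} → {A} (+0)
site 3, node GW: G={C} ∪ W={G} → {C,G} (+1)
site 3, node GSW: GW={C,G} ∩ S={G} → {G} (+0)
site 3, node BGSW: B={A} ∪ GSW={G} → {A,G} (+1)
site 3, node BGKSW: BGSW={A,G} ∩ K={G} → {G} (+0)
site 4, node GW: G={A} ∩ W={A} → {A} (+0)
site 4, node GSW: GW={A} ∩ S={A} → {A} (+0)
site 4, node BGSW: B={T} ∪ GSW={A} → {A,T} (+1)
site 4, node BGKSW: BGSW={A,T} ∩ K={T} → {T} (+0)
site 5, node GW: G={T} ∩ W={T} → {T} (+0)
site 5, node GSW: GW={T} ∩ S={T} → {T} (+0)
site 5, node BGSW: B={T} ∩ GSW={T} → {T} (+0)
site 5, node BGKSW: BGSW={T} ∪ K={G} → {G,T} (+1)
site 6, node GW: G={G} ∪ W={A} → {A,G} (+1)
site 6, node GSW: GW={A,G} ∩ S={A} → {A} (+0)
site 6, node BGSW: B={A} ∩ GSW={A} → {A} (+0)
site 6, node BGKSW: BGSW={A} ∪ K={C} → {A,C} (+1)
site 7, node GW: G={C} ∪ W={A} → {A,C} (+1)
site 7, node GSW: GW={A,C} ∪ S={G} → {A,C,G} (+1)
site 7, node BGSW: B={A} ∩ GSW={A,C,G} → {A} (+0)
site 7, node BGKSW: BGSW={A} ∪ K={G} → {A,G} (+1)
per-site changes: [3, 3, 2, 2, 1, 1, 2, 3]; total = 17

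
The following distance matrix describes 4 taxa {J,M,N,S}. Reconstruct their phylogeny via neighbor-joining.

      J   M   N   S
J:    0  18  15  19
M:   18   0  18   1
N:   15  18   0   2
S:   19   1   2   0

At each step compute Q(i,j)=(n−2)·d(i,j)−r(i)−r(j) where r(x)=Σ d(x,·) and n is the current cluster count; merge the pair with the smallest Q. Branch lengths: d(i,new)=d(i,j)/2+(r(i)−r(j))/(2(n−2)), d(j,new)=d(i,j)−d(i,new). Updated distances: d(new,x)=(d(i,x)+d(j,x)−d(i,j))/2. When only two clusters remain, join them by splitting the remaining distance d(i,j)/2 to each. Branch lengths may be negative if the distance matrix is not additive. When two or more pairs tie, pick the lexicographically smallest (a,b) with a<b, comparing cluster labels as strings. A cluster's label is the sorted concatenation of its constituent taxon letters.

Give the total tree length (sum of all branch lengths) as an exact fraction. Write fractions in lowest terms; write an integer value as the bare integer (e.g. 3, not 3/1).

89/4

iteration 1: select J,N (d=15, Q=-57); attach at lengths (47/4, 13/4); label the merged cluster JN
  updated: d(JN,M)=21/2, d(JN,S)=3
iteration 2: select JN,M (d=21/2, Q=-29/2); attach at lengths (25/4, 17/4); label the merged cluster JMN
  updated: d(JMN,S)=-13/4
iteration 3: select JMN,S (d=-13/4); attach at lengths (-13/8, -13/8); label the merged cluster JMNS
final tree: (((J:47/4,N:13/4):25/4,M:17/4):-13/8,S:-13/8)
total length: 89/4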